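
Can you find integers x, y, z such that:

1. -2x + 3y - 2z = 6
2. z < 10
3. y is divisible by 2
Yes

Take x = 0, y = 0, z = -3. Substituting into each constraint:
  (1) -2(0) + 3(0) - 2(-3) = 6 ✓
  (2) -3 < 10 ✓
  (3) 0 = 2 × 0, remainder 0 ✓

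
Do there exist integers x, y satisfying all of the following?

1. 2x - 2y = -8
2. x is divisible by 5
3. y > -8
Yes

Take x = 0, y = 4. Substituting into each constraint:
  (1) 2(0) - 2(4) = -8 ✓
  (2) 0 = 5 × 0, remainder 0 ✓
  (3) 4 > -8 ✓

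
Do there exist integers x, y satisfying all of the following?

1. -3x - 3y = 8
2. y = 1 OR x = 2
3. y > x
No

Even the single constraint (-3x - 3y = 8) is infeasible over the integers.

  - -3x - 3y = 8: every term on the left is divisible by 3, so the LHS ≡ 0 (mod 3), but the RHS 8 is not — no integer solution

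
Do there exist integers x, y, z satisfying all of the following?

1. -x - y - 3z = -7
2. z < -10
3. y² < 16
Yes

Take x = 40, y = 0, z = -11. Substituting into each constraint:
  (1) (-40) + 0 - 3(-11) = -7 ✓
  (2) -11 < -10 ✓
  (3) y² = (0)² = 0, and 0 < 16 ✓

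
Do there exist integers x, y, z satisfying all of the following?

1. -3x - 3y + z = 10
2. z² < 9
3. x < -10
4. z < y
Yes

Take x = -11, y = 7, z = -2. Substituting into each constraint:
  (1) -3(-11) - 3(7) + (-2) = 10 ✓
  (2) z² = (-2)² = 4, and 4 < 9 ✓
  (3) -11 < -10 ✓
  (4) -2 < 7 ✓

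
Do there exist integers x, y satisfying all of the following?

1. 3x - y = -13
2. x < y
Yes

Take x = -6, y = -5. Substituting into each constraint:
  (1) 3(-6) + 5 = -13 ✓
  (2) -6 < -5 ✓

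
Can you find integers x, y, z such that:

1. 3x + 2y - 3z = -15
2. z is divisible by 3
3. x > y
Yes

Take x = 1, y = 0, z = 6. Substituting into each constraint:
  (1) 3(1) + 2(0) - 3(6) = -15 ✓
  (2) 6 = 3 × 2, remainder 0 ✓
  (3) 1 > 0 ✓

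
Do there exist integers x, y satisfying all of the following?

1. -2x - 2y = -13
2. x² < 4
No

Even the single constraint (-2x - 2y = -13) is infeasible over the integers.

  - -2x - 2y = -13: every term on the left is divisible by 2, so the LHS ≡ 0 (mod 2), but the RHS -13 is not — no integer solution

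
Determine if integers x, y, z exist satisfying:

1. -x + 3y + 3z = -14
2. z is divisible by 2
Yes

Take x = 2, y = -4, z = 0. Substituting into each constraint:
  (1) (-2) + 3(-4) + 3(0) = -14 ✓
  (2) 0 = 2 × 0, remainder 0 ✓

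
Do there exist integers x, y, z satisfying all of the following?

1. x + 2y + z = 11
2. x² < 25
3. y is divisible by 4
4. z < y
Yes

Take x = 2, y = 4, z = 1. Substituting into each constraint:
  (1) 2 + 2(4) + 1 = 11 ✓
  (2) x² = (2)² = 4, and 4 < 25 ✓
  (3) 4 = 4 × 1, remainder 0 ✓
  (4) 1 < 4 ✓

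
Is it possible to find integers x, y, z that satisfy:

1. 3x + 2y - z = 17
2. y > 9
Yes

Take x = 0, y = 10, z = 3. Substituting into each constraint:
  (1) 3(0) + 2(10) + (-3) = 17 ✓
  (2) 10 > 9 ✓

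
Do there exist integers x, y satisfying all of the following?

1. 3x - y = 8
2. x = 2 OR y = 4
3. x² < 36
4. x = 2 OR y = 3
Yes

Take x = 2, y = -2. Substituting into each constraint:
  (1) 3(2) + 2 = 8 ✓
  (2) x = 2, target 2 ✓ (first branch holds)
  (3) x² = (2)² = 4, and 4 < 36 ✓
  (4) x = 2, target 2 ✓ (first branch holds)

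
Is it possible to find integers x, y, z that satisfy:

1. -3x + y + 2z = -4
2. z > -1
Yes

Take x = 0, y = -4, z = 0. Substituting into each constraint:
  (1) -3(0) + (-4) + 2(0) = -4 ✓
  (2) 0 > -1 ✓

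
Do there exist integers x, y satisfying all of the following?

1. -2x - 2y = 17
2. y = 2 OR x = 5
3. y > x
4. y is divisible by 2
No

Even the single constraint (-2x - 2y = 17) is infeasible over the integers.

  - -2x - 2y = 17: every term on the left is divisible by 2, so the LHS ≡ 0 (mod 2), but the RHS 17 is not — no integer solution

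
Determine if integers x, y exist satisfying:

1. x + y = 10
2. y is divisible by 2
Yes

Take x = 10, y = 0. Substituting into each constraint:
  (1) 10 + 0 = 10 ✓
  (2) 0 = 2 × 0, remainder 0 ✓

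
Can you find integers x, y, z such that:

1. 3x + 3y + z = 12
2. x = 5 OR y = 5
Yes

Take x = 0, y = 5, z = -3. Substituting into each constraint:
  (1) 3(0) + 3(5) + (-3) = 12 ✓
  (2) y = 5, target 5 ✓ (second branch holds)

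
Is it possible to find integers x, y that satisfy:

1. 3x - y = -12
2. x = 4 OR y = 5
Yes

Take x = 4, y = 24. Substituting into each constraint:
  (1) 3(4) + (-24) = -12 ✓
  (2) x = 4, target 4 ✓ (first branch holds)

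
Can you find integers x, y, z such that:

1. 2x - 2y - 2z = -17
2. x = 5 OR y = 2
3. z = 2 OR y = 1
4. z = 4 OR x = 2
No

Even the single constraint (2x - 2y - 2z = -17) is infeasible over the integers.

  - 2x - 2y - 2z = -17: every term on the left is divisible by 2, so the LHS ≡ 0 (mod 2), but the RHS -17 is not — no integer solution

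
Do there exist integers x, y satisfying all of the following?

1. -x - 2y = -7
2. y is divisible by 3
Yes

Take x = 7, y = 0. Substituting into each constraint:
  (1) (-7) - 2(0) = -7 ✓
  (2) 0 = 3 × 0, remainder 0 ✓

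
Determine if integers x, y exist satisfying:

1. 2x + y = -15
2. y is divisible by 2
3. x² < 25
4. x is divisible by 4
No

A contradictory subset is {2x + y = -15, y is divisible by 2}. No integer assignment can satisfy these jointly:

  - 2x + y = -15: is a linear equation tying the variables together
  - y is divisible by 2: restricts y to multiples of 2

Modular obstruction: writing y = 2y', every remaining term of the linear equation is divisible by 2, so the left side is ≡ 0 (mod 2); but the right side -15 ≡ 1 (mod 2). No integers can satisfy it.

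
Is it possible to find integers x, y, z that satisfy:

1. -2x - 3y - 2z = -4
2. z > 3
Yes

Take x = 1, y = -2, z = 4. Substituting into each constraint:
  (1) -2(1) - 3(-2) - 2(4) = -4 ✓
  (2) 4 > 3 ✓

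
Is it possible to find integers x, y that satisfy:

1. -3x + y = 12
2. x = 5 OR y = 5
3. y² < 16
No

The full constraint system is jointly infeasible over the integers. Each constraint and what it forces:

  - -3x + y = 12: is a linear equation tying the variables together
  - x = 5 OR y = 5: forces a choice: either x = 5 or y = 5
  - y² < 16: restricts y to |y| ≤ 3

Split on the disjunction (x = 5 OR y = 5):
  • If x = 5: the equation forces y = 27, but y² < 16 requires |y| ≤ 3.
  • If y = 5: this contradicts y² < 16, which requires |y| ≤ 3.
Both branches are infeasible, so the system has no integer solution.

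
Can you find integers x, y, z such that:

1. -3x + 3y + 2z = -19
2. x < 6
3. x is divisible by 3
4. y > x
Yes

Take x = 0, y = 1, z = -11. Substituting into each constraint:
  (1) -3(0) + 3(1) + 2(-11) = -19 ✓
  (2) 0 < 6 ✓
  (3) 0 = 3 × 0, remainder 0 ✓
  (4) 1 > 0 ✓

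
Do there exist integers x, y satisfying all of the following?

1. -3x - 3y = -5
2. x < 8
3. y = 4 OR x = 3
No

Even the single constraint (-3x - 3y = -5) is infeasible over the integers.

  - -3x - 3y = -5: every term on the left is divisible by 3, so the LHS ≡ 0 (mod 3), but the RHS -5 is not — no integer solution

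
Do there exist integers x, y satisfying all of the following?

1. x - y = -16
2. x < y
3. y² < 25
Yes

Take x = -16, y = 0. Substituting into each constraint:
  (1) (-16) + 0 = -16 ✓
  (2) -16 < 0 ✓
  (3) y² = (0)² = 0, and 0 < 25 ✓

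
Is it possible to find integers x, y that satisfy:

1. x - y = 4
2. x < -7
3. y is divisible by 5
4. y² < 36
No

A contradictory subset is {x - y = 4, x < -7, y² < 36}. No integer assignment can satisfy these jointly:

  - x - y = 4: is a linear equation tying the variables together
  - x < -7: bounds one variable relative to a constant
  - y² < 36: restricts y to |y| ≤ 5

Range argument: with x ∈ [−∞, -8], y ∈ [-5, 5], the left side of the equation is at most -3, but the right side is 4 > -3. No integer solution exists.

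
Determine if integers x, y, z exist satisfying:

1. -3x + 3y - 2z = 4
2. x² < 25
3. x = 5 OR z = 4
Yes

Take x = 0, y = 4, z = 4. Substituting into each constraint:
  (1) -3(0) + 3(4) - 2(4) = 4 ✓
  (2) x² = (0)² = 0, and 0 < 25 ✓
  (3) z = 4, target 4 ✓ (second branch holds)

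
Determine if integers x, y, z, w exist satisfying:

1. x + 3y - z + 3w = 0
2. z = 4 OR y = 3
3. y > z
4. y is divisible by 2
Yes

Take x = -14, y = 6, z = 4, w = 0. Substituting into each constraint:
  (1) (-14) + 3(6) + (-4) + 3(0) = 0 ✓
  (2) z = 4, target 4 ✓ (first branch holds)
  (3) 6 > 4 ✓
  (4) 6 = 2 × 3, remainder 0 ✓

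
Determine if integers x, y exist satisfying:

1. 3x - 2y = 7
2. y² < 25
Yes

Take x = 3, y = 1. Substituting into each constraint:
  (1) 3(3) - 2(1) = 7 ✓
  (2) y² = (1)² = 1, and 1 < 25 ✓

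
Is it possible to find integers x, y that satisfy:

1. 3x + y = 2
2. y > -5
Yes

Take x = 0, y = 2. Substituting into each constraint:
  (1) 3(0) + 2 = 2 ✓
  (2) 2 > -5 ✓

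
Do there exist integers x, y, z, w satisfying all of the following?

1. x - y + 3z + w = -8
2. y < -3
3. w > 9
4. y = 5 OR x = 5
Yes

Take x = 5, y = -4, z = -9, w = 10. Substituting into each constraint:
  (1) 5 + 4 + 3(-9) + 10 = -8 ✓
  (2) -4 < -3 ✓
  (3) 10 > 9 ✓
  (4) x = 5, target 5 ✓ (second branch holds)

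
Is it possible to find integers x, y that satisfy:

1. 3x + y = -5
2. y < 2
Yes

Take x = -2, y = 1. Substituting into each constraint:
  (1) 3(-2) + 1 = -5 ✓
  (2) 1 < 2 ✓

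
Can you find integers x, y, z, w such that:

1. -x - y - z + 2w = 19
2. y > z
Yes

Take x = -18, y = 0, z = -1, w = 0. Substituting into each constraint:
  (1) 18 + 0 + 1 + 2(0) = 19 ✓
  (2) 0 > -1 ✓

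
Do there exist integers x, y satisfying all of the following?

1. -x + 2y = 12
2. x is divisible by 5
Yes

Take x = 0, y = 6. Substituting into each constraint:
  (1) 0 + 2(6) = 12 ✓
  (2) 0 = 5 × 0, remainder 0 ✓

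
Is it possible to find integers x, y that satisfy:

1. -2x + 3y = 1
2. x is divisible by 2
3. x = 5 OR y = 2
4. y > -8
No

A contradictory subset is {-2x + 3y = 1, x is divisible by 2, x = 5 OR y = 2}. No integer assignment can satisfy these jointly:

  - -2x + 3y = 1: is a linear equation tying the variables together
  - x is divisible by 2: restricts x to multiples of 2
  - x = 5 OR y = 2: forces a choice: either x = 5 or y = 2

Split on the disjunction (x = 5 OR y = 2):
  • If x = 5: this contradicts the divisibility constraint — 5 is not a multiple of 2.
  • If y = 2: with y = 2, writing x = 2x', every remaining term of the linear equation is divisible by 4, so the left side is ≡ 0 (mod 4); but the right side -5 ≡ 3 (mod 4). No integers can satisfy it.
Both branches are infeasible, so the system has no integer solution.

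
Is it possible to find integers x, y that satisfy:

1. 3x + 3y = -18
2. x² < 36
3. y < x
Yes

Take x = -2, y = -4. Substituting into each constraint:
  (1) 3(-2) + 3(-4) = -18 ✓
  (2) x² = (-2)² = 4, and 4 < 36 ✓
  (3) -4 < -2 ✓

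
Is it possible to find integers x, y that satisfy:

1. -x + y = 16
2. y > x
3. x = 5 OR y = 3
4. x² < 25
No

A contradictory subset is {-x + y = 16, x = 5 OR y = 3, x² < 25}. No integer assignment can satisfy these jointly:

  - -x + y = 16: is a linear equation tying the variables together
  - x = 5 OR y = 3: forces a choice: either x = 5 or y = 3
  - x² < 25: restricts x to |x| ≤ 4

Split on the disjunction (x = 5 OR y = 3):
  • If x = 5: this contradicts x² < 25, which requires |x| ≤ 4.
  • If y = 3: the equation forces x = -13, but x² < 25 requires |x| ≤ 4.
Both branches are infeasible, so the system has no integer solution.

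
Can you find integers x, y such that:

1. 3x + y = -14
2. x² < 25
Yes

Take x = 0, y = -14. Substituting into each constraint:
  (1) 3(0) + (-14) = -14 ✓
  (2) x² = (0)² = 0, and 0 < 25 ✓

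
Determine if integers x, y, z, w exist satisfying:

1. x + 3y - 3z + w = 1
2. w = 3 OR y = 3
Yes

Take x = -8, y = 3, z = 0, w = 0. Substituting into each constraint:
  (1) (-8) + 3(3) - 3(0) + 0 = 1 ✓
  (2) y = 3, target 3 ✓ (second branch holds)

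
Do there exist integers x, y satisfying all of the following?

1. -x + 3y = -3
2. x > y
Yes

Take x = 3, y = 0. Substituting into each constraint:
  (1) (-3) + 3(0) = -3 ✓
  (2) 3 > 0 ✓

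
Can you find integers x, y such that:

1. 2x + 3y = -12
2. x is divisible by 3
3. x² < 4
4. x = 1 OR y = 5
No

A contradictory subset is {2x + 3y = -12, x is divisible by 3, x = 1 OR y = 5}. No integer assignment can satisfy these jointly:

  - 2x + 3y = -12: is a linear equation tying the variables together
  - x is divisible by 3: restricts x to multiples of 3
  - x = 1 OR y = 5: forces a choice: either x = 1 or y = 5

Split on the disjunction (x = 1 OR y = 5):
  • If x = 1: this contradicts the divisibility constraint — 1 is not a multiple of 3.
  • If y = 5: with y = 5, writing x = 3x', every remaining term of the linear equation is divisible by 6, so the left side is ≡ 0 (mod 6); but the right side -27 ≡ 3 (mod 6). No integers can satisfy it.
Both branches are infeasible, so the system has no integer solution.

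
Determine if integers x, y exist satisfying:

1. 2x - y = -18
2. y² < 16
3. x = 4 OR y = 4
No

The full constraint system is jointly infeasible over the integers. Each constraint and what it forces:

  - 2x - y = -18: is a linear equation tying the variables together
  - y² < 16: restricts y to |y| ≤ 3
  - x = 4 OR y = 4: forces a choice: either x = 4 or y = 4

Split on the disjunction (x = 4 OR y = 4):
  • If x = 4: the equation forces y = 26, but y² < 16 requires |y| ≤ 3.
  • If y = 4: this contradicts y² < 16, which requires |y| ≤ 3.
Both branches are infeasible, so the system has no integer solution.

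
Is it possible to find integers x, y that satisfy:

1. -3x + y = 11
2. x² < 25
Yes

Take x = -3, y = 2. Substituting into each constraint:
  (1) -3(-3) + 2 = 11 ✓
  (2) x² = (-3)² = 9, and 9 < 25 ✓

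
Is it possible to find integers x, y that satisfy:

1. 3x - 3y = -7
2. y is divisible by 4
No

Even the single constraint (3x - 3y = -7) is infeasible over the integers.

  - 3x - 3y = -7: every term on the left is divisible by 3, so the LHS ≡ 0 (mod 3), but the RHS -7 is not — no integer solution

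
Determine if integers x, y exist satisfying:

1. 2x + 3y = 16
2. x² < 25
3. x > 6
No

A contradictory subset is {x² < 25, x > 6}. No integer assignment can satisfy these jointly:

  - x² < 25: restricts x to |x| ≤ 4
  - x > 6: bounds one variable relative to a constant

Direct contradiction: the bounds on x require x ≥ 7 and x ≤ 4 simultaneously, which is empty.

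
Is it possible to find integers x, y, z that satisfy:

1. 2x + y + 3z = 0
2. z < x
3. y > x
Yes

Take x = 0, y = 3, z = -1. Substituting into each constraint:
  (1) 2(0) + 3 + 3(-1) = 0 ✓
  (2) -1 < 0 ✓
  (3) 3 > 0 ✓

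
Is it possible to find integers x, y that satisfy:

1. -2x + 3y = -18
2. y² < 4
Yes

Take x = 9, y = 0. Substituting into each constraint:
  (1) -2(9) + 3(0) = -18 ✓
  (2) y² = (0)² = 0, and 0 < 4 ✓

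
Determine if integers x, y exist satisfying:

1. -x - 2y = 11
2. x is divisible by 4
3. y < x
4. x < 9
No

A contradictory subset is {-x - 2y = 11, x is divisible by 4}. No integer assignment can satisfy these jointly:

  - -x - 2y = 11: is a linear equation tying the variables together
  - x is divisible by 4: restricts x to multiples of 4

Modular obstruction: writing x = 4x', every remaining term of the linear equation is divisible by 2, so the left side is ≡ 0 (mod 2); but the right side 11 ≡ 1 (mod 2). No integers can satisfy it.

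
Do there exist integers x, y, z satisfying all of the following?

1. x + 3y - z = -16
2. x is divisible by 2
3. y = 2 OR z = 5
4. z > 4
Yes

Take x = 0, y = 2, z = 22. Substituting into each constraint:
  (1) 0 + 3(2) + (-22) = -16 ✓
  (2) 0 = 2 × 0, remainder 0 ✓
  (3) y = 2, target 2 ✓ (first branch holds)
  (4) 22 > 4 ✓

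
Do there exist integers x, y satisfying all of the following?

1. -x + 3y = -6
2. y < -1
Yes

Take x = 0, y = -2. Substituting into each constraint:
  (1) 0 + 3(-2) = -6 ✓
  (2) -2 < -1 ✓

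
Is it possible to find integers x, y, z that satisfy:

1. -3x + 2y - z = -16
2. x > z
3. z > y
Yes

Take x = 5, y = 0, z = 1. Substituting into each constraint:
  (1) -3(5) + 2(0) + (-1) = -16 ✓
  (2) 5 > 1 ✓
  (3) 1 > 0 ✓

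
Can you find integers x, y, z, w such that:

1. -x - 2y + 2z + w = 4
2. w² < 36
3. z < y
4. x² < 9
Yes

Take x = -2, y = 1, z = 0, w = 4. Substituting into each constraint:
  (1) 2 - 2(1) + 2(0) + 4 = 4 ✓
  (2) w² = (4)² = 16, and 16 < 36 ✓
  (3) 0 < 1 ✓
  (4) x² = (-2)² = 4, and 4 < 9 ✓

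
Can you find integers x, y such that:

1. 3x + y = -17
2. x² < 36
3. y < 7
Yes

Take x = 0, y = -17. Substituting into each constraint:
  (1) 3(0) + (-17) = -17 ✓
  (2) x² = (0)² = 0, and 0 < 36 ✓
  (3) -17 < 7 ✓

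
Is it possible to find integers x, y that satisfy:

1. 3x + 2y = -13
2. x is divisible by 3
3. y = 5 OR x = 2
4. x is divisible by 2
No

A contradictory subset is {3x + 2y = -13, x is divisible by 3, y = 5 OR x = 2}. No integer assignment can satisfy these jointly:

  - 3x + 2y = -13: is a linear equation tying the variables together
  - x is divisible by 3: restricts x to multiples of 3
  - y = 5 OR x = 2: forces a choice: either y = 5 or x = 2

Split on the disjunction (y = 5 OR x = 2):
  • If y = 5: with y = 5, writing x = 3x', every remaining term of the linear equation is divisible by 9, so the left side is ≡ 0 (mod 9); but the right side -23 ≡ 4 (mod 9). No integers can satisfy it.
  • If x = 2: this contradicts the divisibility constraint — 2 is not a multiple of 3.
Both branches are infeasible, so the system has no integer solution.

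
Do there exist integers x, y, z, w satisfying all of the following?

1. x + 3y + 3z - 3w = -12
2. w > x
Yes

Take x = 0, y = 0, z = -3, w = 1. Substituting into each constraint:
  (1) 0 + 3(0) + 3(-3) - 3(1) = -12 ✓
  (2) 1 > 0 ✓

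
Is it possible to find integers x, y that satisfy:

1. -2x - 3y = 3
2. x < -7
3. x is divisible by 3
Yes

Take x = -9, y = 5. Substituting into each constraint:
  (1) -2(-9) - 3(5) = 3 ✓
  (2) -9 < -7 ✓
  (3) -9 = 3 × -3, remainder 0 ✓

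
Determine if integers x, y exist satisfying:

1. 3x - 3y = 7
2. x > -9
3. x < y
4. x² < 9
No

Even the single constraint (3x - 3y = 7) is infeasible over the integers.

  - 3x - 3y = 7: every term on the left is divisible by 3, so the LHS ≡ 0 (mod 3), but the RHS 7 is not — no integer solution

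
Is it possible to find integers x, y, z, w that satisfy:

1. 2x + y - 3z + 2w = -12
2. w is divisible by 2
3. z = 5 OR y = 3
Yes

Take x = 0, y = 3, z = 5, w = 0. Substituting into each constraint:
  (1) 2(0) + 3 - 3(5) + 2(0) = -12 ✓
  (2) 0 = 2 × 0, remainder 0 ✓
  (3) z = 5, target 5 ✓ (first branch holds)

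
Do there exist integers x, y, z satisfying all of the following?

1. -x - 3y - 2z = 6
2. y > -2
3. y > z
Yes

Take x = -4, y = 0, z = -1. Substituting into each constraint:
  (1) 4 - 3(0) - 2(-1) = 6 ✓
  (2) 0 > -2 ✓
  (3) 0 > -1 ✓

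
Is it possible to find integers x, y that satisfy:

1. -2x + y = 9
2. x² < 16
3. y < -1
No

The full constraint system is jointly infeasible over the integers. Each constraint and what it forces:

  - -2x + y = 9: is a linear equation tying the variables together
  - x² < 16: restricts x to |x| ≤ 3
  - y < -1: bounds one variable relative to a constant

Range argument: with x ∈ [-3, 3], y ∈ [−∞, -2], the left side of the equation is at most 4, but the right side is 9 > 4. No integer solution exists.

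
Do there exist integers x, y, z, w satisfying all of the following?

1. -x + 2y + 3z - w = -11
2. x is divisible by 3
Yes

Take x = 0, y = 2, z = -5, w = 0. Substituting into each constraint:
  (1) 0 + 2(2) + 3(-5) + 0 = -11 ✓
  (2) 0 = 3 × 0, remainder 0 ✓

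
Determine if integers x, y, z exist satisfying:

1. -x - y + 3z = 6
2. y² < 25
Yes

Take x = -6, y = 0, z = 0. Substituting into each constraint:
  (1) 6 + 0 + 3(0) = 6 ✓
  (2) y² = (0)² = 0, and 0 < 25 ✓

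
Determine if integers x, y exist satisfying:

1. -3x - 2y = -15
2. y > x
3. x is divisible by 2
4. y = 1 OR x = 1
No

The full constraint system is jointly infeasible over the integers. Each constraint and what it forces:

  - -3x - 2y = -15: is a linear equation tying the variables together
  - y > x: bounds one variable relative to another variable
  - x is divisible by 2: restricts x to multiples of 2
  - y = 1 OR x = 1: forces a choice: either y = 1 or x = 1

Modular obstruction: writing x = 2x', every remaining term of the linear equation is divisible by 2, so the left side is ≡ 0 (mod 2); but the right side -15 ≡ 1 (mod 2). No integers can satisfy it.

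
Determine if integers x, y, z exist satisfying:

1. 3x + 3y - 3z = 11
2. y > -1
No

Even the single constraint (3x + 3y - 3z = 11) is infeasible over the integers.

  - 3x + 3y - 3z = 11: every term on the left is divisible by 3, so the LHS ≡ 0 (mod 3), but the RHS 11 is not — no integer solution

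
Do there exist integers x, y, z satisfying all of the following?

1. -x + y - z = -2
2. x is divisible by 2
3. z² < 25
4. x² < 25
Yes

Take x = 0, y = 0, z = 2. Substituting into each constraint:
  (1) 0 + 0 + (-2) = -2 ✓
  (2) 0 = 2 × 0, remainder 0 ✓
  (3) z² = (2)² = 4, and 4 < 25 ✓
  (4) x² = (0)² = 0, and 0 < 25 ✓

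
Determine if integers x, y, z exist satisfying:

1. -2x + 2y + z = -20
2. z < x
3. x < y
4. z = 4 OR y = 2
Yes

Take x = 1, y = 2, z = -22. Substituting into each constraint:
  (1) -2(1) + 2(2) + (-22) = -20 ✓
  (2) -22 < 1 ✓
  (3) 1 < 2 ✓
  (4) y = 2, target 2 ✓ (second branch holds)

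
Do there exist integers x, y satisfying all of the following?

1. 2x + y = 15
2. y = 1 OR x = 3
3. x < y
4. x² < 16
Yes

Take x = 3, y = 9. Substituting into each constraint:
  (1) 2(3) + 9 = 15 ✓
  (2) x = 3, target 3 ✓ (second branch holds)
  (3) 3 < 9 ✓
  (4) x² = (3)² = 9, and 9 < 16 ✓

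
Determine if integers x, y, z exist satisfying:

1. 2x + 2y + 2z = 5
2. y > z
No

Even the single constraint (2x + 2y + 2z = 5) is infeasible over the integers.

  - 2x + 2y + 2z = 5: every term on the left is divisible by 2, so the LHS ≡ 0 (mod 2), but the RHS 5 is not — no integer solution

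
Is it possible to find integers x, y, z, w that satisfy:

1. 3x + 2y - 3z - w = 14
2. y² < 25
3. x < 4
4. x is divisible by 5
Yes

Take x = 0, y = 0, z = 0, w = -14. Substituting into each constraint:
  (1) 3(0) + 2(0) - 3(0) + 14 = 14 ✓
  (2) y² = (0)² = 0, and 0 < 25 ✓
  (3) 0 < 4 ✓
  (4) 0 = 5 × 0, remainder 0 ✓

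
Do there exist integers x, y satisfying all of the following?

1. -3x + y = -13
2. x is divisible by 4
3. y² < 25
Yes

Take x = 4, y = -1. Substituting into each constraint:
  (1) -3(4) + (-1) = -13 ✓
  (2) 4 = 4 × 1, remainder 0 ✓
  (3) y² = (-1)² = 1, and 1 < 25 ✓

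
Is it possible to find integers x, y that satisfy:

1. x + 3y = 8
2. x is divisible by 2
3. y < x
Yes

Take x = 8, y = 0. Substituting into each constraint:
  (1) 8 + 3(0) = 8 ✓
  (2) 8 = 2 × 4, remainder 0 ✓
  (3) 0 < 8 ✓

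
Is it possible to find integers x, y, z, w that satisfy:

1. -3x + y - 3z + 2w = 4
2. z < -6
Yes

Take x = 0, y = 0, z = -8, w = -10. Substituting into each constraint:
  (1) -3(0) + 0 - 3(-8) + 2(-10) = 4 ✓
  (2) -8 < -6 ✓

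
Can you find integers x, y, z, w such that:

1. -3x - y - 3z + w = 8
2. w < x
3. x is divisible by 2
Yes

Take x = 0, y = 0, z = -3, w = -1. Substituting into each constraint:
  (1) -3(0) + 0 - 3(-3) + (-1) = 8 ✓
  (2) -1 < 0 ✓
  (3) 0 = 2 × 0, remainder 0 ✓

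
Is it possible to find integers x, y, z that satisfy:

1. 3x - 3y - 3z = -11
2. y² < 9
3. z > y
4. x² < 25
No

Even the single constraint (3x - 3y - 3z = -11) is infeasible over the integers.

  - 3x - 3y - 3z = -11: every term on the left is divisible by 3, so the LHS ≡ 0 (mod 3), but the RHS -11 is not — no integer solution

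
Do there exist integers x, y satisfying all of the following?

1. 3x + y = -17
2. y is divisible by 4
Yes

Take x = 1, y = -20. Substituting into each constraint:
  (1) 3(1) + (-20) = -17 ✓
  (2) -20 = 4 × -5, remainder 0 ✓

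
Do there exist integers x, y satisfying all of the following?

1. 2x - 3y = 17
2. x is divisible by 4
Yes

Take x = 16, y = 5. Substituting into each constraint:
  (1) 2(16) - 3(5) = 17 ✓
  (2) 16 = 4 × 4, remainder 0 ✓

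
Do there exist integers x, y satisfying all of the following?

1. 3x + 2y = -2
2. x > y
Yes

Take x = 0, y = -1. Substituting into each constraint:
  (1) 3(0) + 2(-1) = -2 ✓
  (2) 0 > -1 ✓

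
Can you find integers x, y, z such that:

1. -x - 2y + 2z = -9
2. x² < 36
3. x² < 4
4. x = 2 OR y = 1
Yes

Take x = 1, y = 1, z = -3. Substituting into each constraint:
  (1) (-1) - 2(1) + 2(-3) = -9 ✓
  (2) x² = (1)² = 1, and 1 < 36 ✓
  (3) x² = (1)² = 1, and 1 < 4 ✓
  (4) y = 1, target 1 ✓ (second branch holds)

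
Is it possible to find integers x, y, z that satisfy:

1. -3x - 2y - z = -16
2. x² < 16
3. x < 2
Yes

Take x = 0, y = 0, z = 16. Substituting into each constraint:
  (1) -3(0) - 2(0) + (-16) = -16 ✓
  (2) x² = (0)² = 0, and 0 < 16 ✓
  (3) 0 < 2 ✓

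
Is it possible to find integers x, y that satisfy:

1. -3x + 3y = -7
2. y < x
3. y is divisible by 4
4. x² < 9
No

Even the single constraint (-3x + 3y = -7) is infeasible over the integers.

  - -3x + 3y = -7: every term on the left is divisible by 3, so the LHS ≡ 0 (mod 3), but the RHS -7 is not — no integer solution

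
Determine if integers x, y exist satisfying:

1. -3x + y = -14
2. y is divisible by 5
Yes

Take x = 3, y = -5. Substituting into each constraint:
  (1) -3(3) + (-5) = -14 ✓
  (2) -5 = 5 × -1, remainder 0 ✓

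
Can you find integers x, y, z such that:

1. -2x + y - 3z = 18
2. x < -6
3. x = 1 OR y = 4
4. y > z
Yes

Take x = -10, y = 4, z = 2. Substituting into each constraint:
  (1) -2(-10) + 4 - 3(2) = 18 ✓
  (2) -10 < -6 ✓
  (3) y = 4, target 4 ✓ (second branch holds)
  (4) 4 > 2 ✓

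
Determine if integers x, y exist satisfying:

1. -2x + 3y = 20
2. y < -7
Yes

Take x = -22, y = -8. Substituting into each constraint:
  (1) -2(-22) + 3(-8) = 20 ✓
  (2) -8 < -7 ✓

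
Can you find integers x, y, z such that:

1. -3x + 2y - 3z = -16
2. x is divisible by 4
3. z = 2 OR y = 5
Yes

Take x = 0, y = -5, z = 2. Substituting into each constraint:
  (1) -3(0) + 2(-5) - 3(2) = -16 ✓
  (2) 0 = 4 × 0, remainder 0 ✓
  (3) z = 2, target 2 ✓ (first branch holds)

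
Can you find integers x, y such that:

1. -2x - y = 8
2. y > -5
Yes

Take x = -4, y = 0. Substituting into each constraint:
  (1) -2(-4) + 0 = 8 ✓
  (2) 0 > -5 ✓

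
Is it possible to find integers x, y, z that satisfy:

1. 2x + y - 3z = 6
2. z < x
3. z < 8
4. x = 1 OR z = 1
Yes

Take x = 2, y = 5, z = 1. Substituting into each constraint:
  (1) 2(2) + 5 - 3(1) = 6 ✓
  (2) 1 < 2 ✓
  (3) 1 < 8 ✓
  (4) z = 1, target 1 ✓ (second branch holds)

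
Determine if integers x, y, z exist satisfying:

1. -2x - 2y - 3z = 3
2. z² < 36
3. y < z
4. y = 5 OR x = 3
Yes

Take x = 3, y = -3, z = -1. Substituting into each constraint:
  (1) -2(3) - 2(-3) - 3(-1) = 3 ✓
  (2) z² = (-1)² = 1, and 1 < 36 ✓
  (3) -3 < -1 ✓
  (4) x = 3, target 3 ✓ (second branch holds)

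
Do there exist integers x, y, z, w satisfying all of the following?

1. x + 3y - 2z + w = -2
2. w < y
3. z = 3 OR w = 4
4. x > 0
Yes

Take x = 1, y = 5, z = 11, w = 4. Substituting into each constraint:
  (1) 1 + 3(5) - 2(11) + 4 = -2 ✓
  (2) 4 < 5 ✓
  (3) w = 4, target 4 ✓ (second branch holds)
  (4) 1 > 0 ✓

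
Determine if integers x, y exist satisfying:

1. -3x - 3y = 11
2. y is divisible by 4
No

Even the single constraint (-3x - 3y = 11) is infeasible over the integers.

  - -3x - 3y = 11: every term on the left is divisible by 3, so the LHS ≡ 0 (mod 3), but the RHS 11 is not — no integer solution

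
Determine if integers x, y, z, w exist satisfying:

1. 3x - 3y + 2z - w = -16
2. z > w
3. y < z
Yes

Take x = -6, y = 0, z = 1, w = 0. Substituting into each constraint:
  (1) 3(-6) - 3(0) + 2(1) + 0 = -16 ✓
  (2) 1 > 0 ✓
  (3) 0 < 1 ✓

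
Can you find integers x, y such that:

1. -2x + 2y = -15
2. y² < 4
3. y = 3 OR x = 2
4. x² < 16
No

Even the single constraint (-2x + 2y = -15) is infeasible over the integers.

  - -2x + 2y = -15: every term on the left is divisible by 2, so the LHS ≡ 0 (mod 2), but the RHS -15 is not — no integer solution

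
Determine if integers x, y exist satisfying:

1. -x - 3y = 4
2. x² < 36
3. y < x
Yes

Take x = 2, y = -2. Substituting into each constraint:
  (1) (-2) - 3(-2) = 4 ✓
  (2) x² = (2)² = 4, and 4 < 36 ✓
  (3) -2 < 2 ✓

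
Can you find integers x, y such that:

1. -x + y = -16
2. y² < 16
Yes

Take x = 16, y = 0. Substituting into each constraint:
  (1) (-16) + 0 = -16 ✓
  (2) y² = (0)² = 0, and 0 < 16 ✓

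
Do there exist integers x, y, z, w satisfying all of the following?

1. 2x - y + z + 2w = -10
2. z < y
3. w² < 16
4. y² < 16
Yes

Take x = -6, y = 0, z = -2, w = 2. Substituting into each constraint:
  (1) 2(-6) + 0 + (-2) + 2(2) = -10 ✓
  (2) -2 < 0 ✓
  (3) w² = (2)² = 4, and 4 < 16 ✓
  (4) y² = (0)² = 0, and 0 < 16 ✓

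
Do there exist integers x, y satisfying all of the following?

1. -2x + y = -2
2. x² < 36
Yes

Take x = 1, y = 0. Substituting into each constraint:
  (1) -2(1) + 0 = -2 ✓
  (2) x² = (1)² = 1, and 1 < 36 ✓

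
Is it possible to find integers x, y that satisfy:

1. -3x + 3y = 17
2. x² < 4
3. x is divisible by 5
No

Even the single constraint (-3x + 3y = 17) is infeasible over the integers.

  - -3x + 3y = 17: every term on the left is divisible by 3, so the LHS ≡ 0 (mod 3), but the RHS 17 is not — no integer solution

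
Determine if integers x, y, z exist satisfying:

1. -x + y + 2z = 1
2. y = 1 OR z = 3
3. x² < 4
Yes

Take x = 0, y = 1, z = 0. Substituting into each constraint:
  (1) 0 + 1 + 2(0) = 1 ✓
  (2) y = 1, target 1 ✓ (first branch holds)
  (3) x² = (0)² = 0, and 0 < 4 ✓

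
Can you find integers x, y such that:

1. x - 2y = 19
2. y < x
Yes

Take x = -17, y = -18. Substituting into each constraint:
  (1) (-17) - 2(-18) = 19 ✓
  (2) -18 < -17 ✓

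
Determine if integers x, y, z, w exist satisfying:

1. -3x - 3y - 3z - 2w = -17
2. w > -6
Yes

Take x = 0, y = 5, z = 0, w = 1. Substituting into each constraint:
  (1) -3(0) - 3(5) - 3(0) - 2(1) = -17 ✓
  (2) 1 > -6 ✓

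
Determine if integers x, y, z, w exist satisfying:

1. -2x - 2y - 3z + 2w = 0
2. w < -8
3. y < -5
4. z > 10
Yes

Take x = -21, y = -6, z = 12, w = -9. Substituting into each constraint:
  (1) -2(-21) - 2(-6) - 3(12) + 2(-9) = 0 ✓
  (2) -9 < -8 ✓
  (3) -6 < -5 ✓
  (4) 12 > 10 ✓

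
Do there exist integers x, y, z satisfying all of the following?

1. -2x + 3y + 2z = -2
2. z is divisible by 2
Yes

Take x = 1, y = 0, z = 0. Substituting into each constraint:
  (1) -2(1) + 3(0) + 2(0) = -2 ✓
  (2) 0 = 2 × 0, remainder 0 ✓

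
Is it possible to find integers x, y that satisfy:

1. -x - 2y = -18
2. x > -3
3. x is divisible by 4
Yes

Take x = 0, y = 9. Substituting into each constraint:
  (1) 0 - 2(9) = -18 ✓
  (2) 0 > -3 ✓
  (3) 0 = 4 × 0, remainder 0 ✓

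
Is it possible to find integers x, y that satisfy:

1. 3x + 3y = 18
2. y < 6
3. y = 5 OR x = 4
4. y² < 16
Yes

Take x = 4, y = 2. Substituting into each constraint:
  (1) 3(4) + 3(2) = 18 ✓
  (2) 2 < 6 ✓
  (3) x = 4, target 4 ✓ (second branch holds)
  (4) y² = (2)² = 4, and 4 < 16 ✓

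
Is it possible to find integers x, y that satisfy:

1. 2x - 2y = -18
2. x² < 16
Yes

Take x = 0, y = 9. Substituting into each constraint:
  (1) 2(0) - 2(9) = -18 ✓
  (2) x² = (0)² = 0, and 0 < 16 ✓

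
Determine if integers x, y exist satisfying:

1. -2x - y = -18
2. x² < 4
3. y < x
No

The full constraint system is jointly infeasible over the integers. Each constraint and what it forces:

  - -2x - y = -18: is a linear equation tying the variables together
  - x² < 4: restricts x to |x| ≤ 1
  - y < x: bounds one variable relative to another variable

Propagating the comparison: y < x and x ≤ 1 give y ≤ 0. Range argument: with x ∈ [-1, 1], y ∈ [−∞, 0], the left side of the equation is at least -2, but the right side is -18 < -2. No integer solution exists.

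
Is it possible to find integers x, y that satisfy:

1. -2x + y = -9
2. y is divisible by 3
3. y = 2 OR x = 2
No

The full constraint system is jointly infeasible over the integers. Each constraint and what it forces:

  - -2x + y = -9: is a linear equation tying the variables together
  - y is divisible by 3: restricts y to multiples of 3
  - y = 2 OR x = 2: forces a choice: either y = 2 or x = 2

Split on the disjunction (y = 2 OR x = 2):
  • If y = 2: this contradicts the divisibility constraint — 2 is not a multiple of 3.
  • If x = 2: with x = 2, writing y = 3y', every remaining term of the linear equation is divisible by 3, so the left side is ≡ 0 (mod 3); but the right side -5 ≡ 1 (mod 3). No integers can satisfy it.
Both branches are infeasible, so the system has no integer solution.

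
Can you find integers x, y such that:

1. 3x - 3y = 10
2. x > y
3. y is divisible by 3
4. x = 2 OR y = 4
No

Even the single constraint (3x - 3y = 10) is infeasible over the integers.

  - 3x - 3y = 10: every term on the left is divisible by 3, so the LHS ≡ 0 (mod 3), but the RHS 10 is not — no integer solution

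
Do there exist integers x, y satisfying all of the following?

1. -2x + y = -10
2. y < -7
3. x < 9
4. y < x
Yes

Take x = 0, y = -10. Substituting into each constraint:
  (1) -2(0) + (-10) = -10 ✓
  (2) -10 < -7 ✓
  (3) 0 < 9 ✓
  (4) -10 < 0 ✓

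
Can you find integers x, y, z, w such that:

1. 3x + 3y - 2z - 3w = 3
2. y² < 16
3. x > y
Yes

Take x = 1, y = 0, z = 0, w = 0. Substituting into each constraint:
  (1) 3(1) + 3(0) - 2(0) - 3(0) = 3 ✓
  (2) y² = (0)² = 0, and 0 < 16 ✓
  (3) 1 > 0 ✓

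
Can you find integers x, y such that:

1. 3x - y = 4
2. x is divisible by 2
Yes

Take x = 0, y = -4. Substituting into each constraint:
  (1) 3(0) + 4 = 4 ✓
  (2) 0 = 2 × 0, remainder 0 ✓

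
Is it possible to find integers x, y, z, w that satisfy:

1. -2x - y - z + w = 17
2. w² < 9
Yes

Take x = 0, y = 0, z = -17, w = 0. Substituting into each constraint:
  (1) -2(0) + 0 + 17 + 0 = 17 ✓
  (2) w² = (0)² = 0, and 0 < 9 ✓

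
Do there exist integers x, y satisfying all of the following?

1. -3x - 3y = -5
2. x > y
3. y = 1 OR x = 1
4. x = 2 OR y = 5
No

Even the single constraint (-3x - 3y = -5) is infeasible over the integers.

  - -3x - 3y = -5: every term on the left is divisible by 3, so the LHS ≡ 0 (mod 3), but the RHS -5 is not — no integer solution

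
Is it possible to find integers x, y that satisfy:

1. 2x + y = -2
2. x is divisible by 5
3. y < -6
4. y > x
No

A contradictory subset is {2x + y = -2, y < -6, y > x}. No integer assignment can satisfy these jointly:

  - 2x + y = -2: is a linear equation tying the variables together
  - y < -6: bounds one variable relative to a constant
  - y > x: bounds one variable relative to another variable

Propagating the comparison: x < y and y ≤ -7 give x ≤ -8. Range argument: with x ∈ [−∞, -8], y ∈ [−∞, -7], the left side of the equation is at most -23, but the right side is -2 > -23. No integer solution exists.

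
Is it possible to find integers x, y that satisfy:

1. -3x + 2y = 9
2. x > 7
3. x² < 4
No

A contradictory subset is {x > 7, x² < 4}. No integer assignment can satisfy these jointly:

  - x > 7: bounds one variable relative to a constant
  - x² < 4: restricts x to |x| ≤ 1

Direct contradiction: the bounds on x require x ≥ 8 and x ≤ 1 simultaneously, which is empty.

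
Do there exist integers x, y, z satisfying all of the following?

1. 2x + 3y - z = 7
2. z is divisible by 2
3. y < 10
Yes

Take x = 0, y = 3, z = 2. Substituting into each constraint:
  (1) 2(0) + 3(3) + (-2) = 7 ✓
  (2) 2 = 2 × 1, remainder 0 ✓
  (3) 3 < 10 ✓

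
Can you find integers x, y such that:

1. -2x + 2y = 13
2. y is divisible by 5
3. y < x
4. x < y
No

Even the single constraint (-2x + 2y = 13) is infeasible over the integers.

  - -2x + 2y = 13: every term on the left is divisible by 2, so the LHS ≡ 0 (mod 2), but the RHS 13 is not — no integer solution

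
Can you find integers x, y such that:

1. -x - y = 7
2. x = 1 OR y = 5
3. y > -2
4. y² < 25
No

The full constraint system is jointly infeasible over the integers. Each constraint and what it forces:

  - -x - y = 7: is a linear equation tying the variables together
  - x = 1 OR y = 5: forces a choice: either x = 1 or y = 5
  - y > -2: bounds one variable relative to a constant
  - y² < 25: restricts y to |y| ≤ 4

Split on the disjunction (x = 1 OR y = 5):
  • If x = 1: the equation forces y = -8, but y² < 25 requires |y| ≤ 4.
  • If y = 5: this contradicts y² < 25, which requires |y| ≤ 4.
Both branches are infeasible, so the system has no integer solution.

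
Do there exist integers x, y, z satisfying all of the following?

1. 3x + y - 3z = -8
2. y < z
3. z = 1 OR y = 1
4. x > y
Yes

Take x = -1, y = -2, z = 1. Substituting into each constraint:
  (1) 3(-1) + (-2) - 3(1) = -8 ✓
  (2) -2 < 1 ✓
  (3) z = 1, target 1 ✓ (first branch holds)
  (4) -1 > -2 ✓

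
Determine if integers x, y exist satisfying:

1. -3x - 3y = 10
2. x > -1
No

Even the single constraint (-3x - 3y = 10) is infeasible over the integers.

  - -3x - 3y = 10: every term on the left is divisible by 3, so the LHS ≡ 0 (mod 3), but the RHS 10 is not — no integer solution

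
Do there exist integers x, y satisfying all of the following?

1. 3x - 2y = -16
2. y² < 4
Yes

Take x = -6, y = -1. Substituting into each constraint:
  (1) 3(-6) - 2(-1) = -16 ✓
  (2) y² = (-1)² = 1, and 1 < 4 ✓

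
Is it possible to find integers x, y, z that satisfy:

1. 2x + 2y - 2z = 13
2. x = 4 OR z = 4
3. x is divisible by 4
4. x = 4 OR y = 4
No

Even the single constraint (2x + 2y - 2z = 13) is infeasible over the integers.

  - 2x + 2y - 2z = 13: every term on the left is divisible by 2, so the LHS ≡ 0 (mod 2), but the RHS 13 is not — no integer solution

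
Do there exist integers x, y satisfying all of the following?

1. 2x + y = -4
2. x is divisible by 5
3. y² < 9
No

The full constraint system is jointly infeasible over the integers. Each constraint and what it forces:

  - 2x + y = -4: is a linear equation tying the variables together
  - x is divisible by 5: restricts x to multiples of 5
  - y² < 9: restricts y to |y| ≤ 2

The bounds confine y to {-2, -1, 0, 1, 2}. For each value, substitute into the equation:
  • y = -2: the equation forces x = -1, but 5 does not divide -1.
  • y = -1: the equation gives 2x = -3, so x would not be an integer.
  • y = 0: the equation forces x = -2, but 5 does not divide -2.
  • y = 1: the equation gives 2x = -5, so x would not be an integer.
  • y = 2: the equation forces x = -3, but 5 does not divide -3.
Every case fails, so no integer solution exists.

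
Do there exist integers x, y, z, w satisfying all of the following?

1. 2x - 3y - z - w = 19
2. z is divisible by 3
Yes

Take x = 0, y = -7, z = 0, w = 2. Substituting into each constraint:
  (1) 2(0) - 3(-7) + 0 + (-2) = 19 ✓
  (2) 0 = 3 × 0, remainder 0 ✓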